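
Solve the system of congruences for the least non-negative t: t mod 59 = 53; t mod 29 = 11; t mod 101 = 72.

120767

From t ≡ 53 (mod 59) write t = 53 + 59s. Substituting into t ≡ 11 (mod 29) gives 59s ≡ 16 (mod 29), and since 1⁻¹ ≡ 1 (mod 29), s ≡ 16. Hence t ≡ 53 + 59·16 = 997 (mod 1711).
From t ≡ 997 (mod 1711) write t = 997 + 1711s. Substituting into t ≡ 72 (mod 101) gives 1711s ≡ 85 (mod 101), and since 95⁻¹ ≡ 84 (mod 101), s ≡ 70. Hence t ≡ 997 + 1711·70 = 120767 (mod 172811).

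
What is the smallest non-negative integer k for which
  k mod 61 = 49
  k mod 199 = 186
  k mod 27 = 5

154013

The moduli are pairwise coprime; N = 61·199·27 = 327753.
N/61 = 5373; 5373 ≡ 5 (mod 61); 5·49 ≡ 1, so inverse 49.
N/199 = 1647; 1647 ≡ 55 (mod 199); 55·76 ≡ 1, so inverse 76.
N/27 = 12139; 12139 ≡ 16 (mod 27); 16·22 ≡ 1, so inverse 22.
k ≡ 49·5373·49 + 186·1647·76 + 5·12139·22 = 37517855.
37517855 mod 327753 = 154013.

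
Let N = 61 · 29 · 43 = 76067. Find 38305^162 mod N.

55763

Mod 61: 38305 ≡ 58; by Fermat, exponent reduces to 162 mod 60 = 42; 58^42 ≡ 9 (mod 61).
Mod 29: 38305 ≡ 25; by Fermat, exponent reduces to 162 mod 28 = 22; 25^22 ≡ 25 (mod 29).
Mod 43: 38305 ≡ 35; by Fermat, exponent reduces to 162 mod 42 = 36; 35^36 ≡ 35 (mod 43).
Combine by CRT: x ≡ 9 (mod 61), x ≡ 25 (mod 29), x ≡ 35 (mod 43) ⇒ x ≡ 55763 (mod 76067).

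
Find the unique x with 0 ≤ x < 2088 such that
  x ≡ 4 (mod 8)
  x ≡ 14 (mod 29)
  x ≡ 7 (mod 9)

The moduli are pairwise coprime; N = 8·29·9 = 2088.
N/8 = 261; 261 ≡ 5 (mod 8); 5·5 ≡ 1, so inverse 5.
N/29 = 72; 72 ≡ 14 (mod 29); 14·27 ≡ 1, so inverse 27.
N/9 = 232; 232 ≡ 7 (mod 9); 7·4 ≡ 1, so inverse 4.
x ≡ 4·261·5 + 14·72·27 + 7·232·4 = 38932.
38932 mod 2088 = 1348.

1348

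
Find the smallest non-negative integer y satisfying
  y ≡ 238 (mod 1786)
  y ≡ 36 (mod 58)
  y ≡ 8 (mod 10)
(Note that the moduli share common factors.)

125258

gcd(1786, 58) = 2 and 2 | (36 − 238), so the pair is consistent; merging gives y ≡ 21670 (mod 51794), where 51794 = lcm(1786, 58).
gcd(51794, 10) = 2 and 2 | (8 − 21670), so the pair is consistent; merging gives y ≡ 125258 (mod 258970), where 258970 = lcm(51794, 10).
The solution is unique modulo lcm(1786, 58, 10) = 258970.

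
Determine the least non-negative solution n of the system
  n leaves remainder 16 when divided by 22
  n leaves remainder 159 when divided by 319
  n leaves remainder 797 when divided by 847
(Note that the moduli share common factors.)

Combine the congruences pairwise.
gcd(22, 319) = 11 and 11 | (159 − 16), so the pair is consistent; merging gives n ≡ 478 (mod 638), where 638 = lcm(22, 319).
gcd(638, 847) = 11 and 11 | (797 − 478), so the pair is consistent; merging gives n ≡ 25360 (mod 49126), where 49126 = lcm(638, 847).
The solution is unique modulo lcm(22, 319, 847) = 49126.

25360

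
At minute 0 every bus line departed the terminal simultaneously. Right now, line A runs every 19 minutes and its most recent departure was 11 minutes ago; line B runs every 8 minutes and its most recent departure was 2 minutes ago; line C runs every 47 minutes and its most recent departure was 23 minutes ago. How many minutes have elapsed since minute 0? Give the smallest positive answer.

From t ≡ 11 (mod 19) write t = 11 + 19s. Substituting into t ≡ 2 (mod 8) gives 19s ≡ 7 (mod 8), and since 3⁻¹ ≡ 3 (mod 8), s ≡ 5. Hence t ≡ 11 + 19·5 = 106 (mod 152).
From t ≡ 106 (mod 152) write t = 106 + 152s. Substituting into t ≡ 23 (mod 47) gives 152s ≡ 11 (mod 47), and since 11⁻¹ ≡ 30 (mod 47), s ≡ 1. Hence t ≡ 106 + 152·1 = 258 (mod 7144).

258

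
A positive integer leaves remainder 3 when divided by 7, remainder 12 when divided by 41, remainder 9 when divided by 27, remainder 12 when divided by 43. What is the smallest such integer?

The moduli are pairwise coprime; N = 7·41·27·43 = 333207.
N/7 = 47601; 47601 ≡ 1 (mod 7), inverse 1.
N/41 = 8127; 8127 ≡ 9 (mod 41); 9·32 ≡ 1, so inverse 32.
N/27 = 12341; 12341 ≡ 2 (mod 27); 2·14 ≡ 1, so inverse 14.
N/43 = 7749; 7749 ≡ 9 (mod 43); 9·24 ≡ 1, so inverse 24.
x ≡ 3·47601·1 + 12·8127·32 + 9·12341·14 + 12·7749·24 = 7050249.
7050249 mod 333207 = 52902.

52902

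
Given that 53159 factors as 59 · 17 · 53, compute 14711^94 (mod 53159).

22789

Mod 59: 14711 ≡ 20; by Fermat, exponent reduces to 94 mod 58 = 36; 20^36 ≡ 15 (mod 59).
Mod 17: 14711 ≡ 6; by Fermat, exponent reduces to 94 mod 16 = 14; 6^14 ≡ 9 (mod 17).
Mod 53: 14711 ≡ 30; by Fermat, exponent reduces to 94 mod 52 = 42; 30^42 ≡ 52 (mod 53).
Combine by CRT: x ≡ 15 (mod 59), x ≡ 9 (mod 17), x ≡ 52 (mod 53) ⇒ x ≡ 22789 (mod 53159).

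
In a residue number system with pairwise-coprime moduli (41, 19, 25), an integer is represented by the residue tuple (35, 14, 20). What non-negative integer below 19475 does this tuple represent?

The moduli are pairwise coprime; N = 41·19·25 = 19475.
N/41 = 475; 475 ≡ 24 (mod 41); 24·12 ≡ 1, so inverse 12.
N/19 = 1025; 1025 ≡ 18 (mod 19); 18·18 ≡ 1, so inverse 18.
N/25 = 779; 779 ≡ 4 (mod 25); 4·19 ≡ 1, so inverse 19.
x ≡ 35·475·12 + 14·1025·18 + 20·779·19 = 753820.
753820 mod 19475 = 13770.

13770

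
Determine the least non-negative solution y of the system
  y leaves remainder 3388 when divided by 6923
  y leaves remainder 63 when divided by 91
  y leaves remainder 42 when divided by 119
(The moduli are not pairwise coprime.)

Combine the congruences pairwise.
gcd(6923, 91) = 7 and 7 | (63 − 3388), so the pair is consistent; merging gives y ≡ 44926 (mod 89999), where 89999 = lcm(6923, 91).
gcd(89999, 119) = 7 and 7 | (42 − 44926), so the pair is consistent; merging gives y ≡ 1214913 (mod 1529983), where 1529983 = lcm(89999, 119).
The solution is unique modulo lcm(6923, 91, 119) = 1529983.

1214913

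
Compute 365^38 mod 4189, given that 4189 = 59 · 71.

Mod 59: 365 ≡ 11; 11^38 ≡ 53 (mod 59).
Mod 71: 365 ≡ 10; 10^38 ≡ 6 (mod 71).
Combine by CRT: x ≡ 53 (mod 59), x ≡ 6 (mod 71) ⇒ x ≡ 4124 (mod 4189).

4124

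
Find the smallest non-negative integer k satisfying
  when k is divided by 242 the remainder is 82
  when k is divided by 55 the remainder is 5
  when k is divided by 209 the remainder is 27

gcd(242, 55) = 11 and 11 | (5 − 82), so the pair is consistent; merging gives k ≡ 1050 (mod 1210), where 1210 = lcm(242, 55).
gcd(1210, 209) = 11 and 11 | (27 − 1050), so the pair is consistent; merging gives k ≡ 11940 (mod 22990), where 22990 = lcm(1210, 209).
The solution is unique modulo lcm(242, 55, 209) = 22990.

11940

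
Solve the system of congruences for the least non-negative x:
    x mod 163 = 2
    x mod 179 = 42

From x ≡ 2 (mod 163) write x = 2 + 163t. Substituting into x ≡ 42 (mod 179) gives 163t ≡ 40 (mod 179), and since 163⁻¹ ≡ 123 (mod 179), t ≡ 87. Hence x ≡ 2 + 163·87 = 14183 (mod 29177).

14183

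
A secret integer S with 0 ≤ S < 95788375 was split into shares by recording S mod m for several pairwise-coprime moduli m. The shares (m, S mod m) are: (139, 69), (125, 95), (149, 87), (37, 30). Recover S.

From S ≡ 69 (mod 139) write S = 69 + 139t. Substituting into S ≡ 95 (mod 125) gives 139t ≡ 26 (mod 125), and since 14⁻¹ ≡ 9 (mod 125), t ≡ 109. Hence S ≡ 69 + 139·109 = 15220 (mod 17375).
From S ≡ 15220 (mod 17375) write S = 15220 + 17375t. Substituting into S ≡ 87 (mod 149) gives 17375t ≡ 65 (mod 149), and since 91⁻¹ ≡ 131 (mod 149), t ≡ 22. Hence S ≡ 15220 + 17375·22 = 397470 (mod 2588875).
From S ≡ 397470 (mod 2588875) write S = 397470 + 2588875t. Substituting into S ≡ 30 (mod 37) gives 2588875t ≡ 14 (mod 37), and since 22⁻¹ ≡ 32 (mod 37), t ≡ 4. Hence S ≡ 397470 + 2588875·4 = 10752970 (mod 95788375).

10752970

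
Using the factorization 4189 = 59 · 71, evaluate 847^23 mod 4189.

3496

Mod 59: 847 ≡ 21; 21^23 ≡ 15 (mod 59).
Mod 71: 847 ≡ 66; 66^23 ≡ 17 (mod 71).
Combine by CRT: x ≡ 15 (mod 59), x ≡ 17 (mod 71) ⇒ x ≡ 3496 (mod 4189).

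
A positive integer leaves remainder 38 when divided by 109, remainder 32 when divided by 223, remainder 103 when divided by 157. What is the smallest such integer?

3578290

From x ≡ 38 (mod 109) write x = 38 + 109t. Substituting into x ≡ 32 (mod 223) gives 109t ≡ 217 (mod 223), and since 109⁻¹ ≡ 178 (mod 223), t ≡ 47. Hence x ≡ 38 + 109·47 = 5161 (mod 24307).
From x ≡ 5161 (mod 24307) write x = 5161 + 24307t. Substituting into x ≡ 103 (mod 157) gives 24307t ≡ 123 (mod 157), and since 129⁻¹ ≡ 28 (mod 157), t ≡ 147. Hence x ≡ 5161 + 24307·147 = 3578290 (mod 3816199).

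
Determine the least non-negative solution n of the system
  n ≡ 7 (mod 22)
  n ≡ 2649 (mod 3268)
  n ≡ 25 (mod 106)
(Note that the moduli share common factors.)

786969

gcd(22, 3268) = 2 and 2 | (2649 − 7), so the pair is consistent; merging gives n ≡ 32061 (mod 35948), where 35948 = lcm(22, 3268).
gcd(35948, 106) = 2 and 2 | (25 − 32061), so the pair is consistent; merging gives n ≡ 786969 (mod 1905244), where 1905244 = lcm(35948, 106).
The solution is unique modulo lcm(22, 3268, 106) = 1905244.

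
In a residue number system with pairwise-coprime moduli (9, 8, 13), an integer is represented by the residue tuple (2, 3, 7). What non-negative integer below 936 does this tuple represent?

371

The moduli are pairwise coprime; N = 9·8·13 = 936.
N/9 = 104; 104 ≡ 5 (mod 9); 5·2 ≡ 1, so inverse 2.
N/8 = 117; 117 ≡ 5 (mod 8); 5·5 ≡ 1, so inverse 5.
N/13 = 72; 72 ≡ 7 (mod 13); 7·2 ≡ 1, so inverse 2.
x ≡ 2·104·2 + 3·117·5 + 7·72·2 = 3179.
3179 mod 936 = 371.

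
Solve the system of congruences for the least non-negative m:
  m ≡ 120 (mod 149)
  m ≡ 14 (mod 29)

From m ≡ 120 (mod 149) write m = 120 + 149t. Substituting into m ≡ 14 (mod 29) gives 149t ≡ 10 (mod 29), and since 4⁻¹ ≡ 22 (mod 29), t ≡ 17. Hence m ≡ 120 + 149·17 = 2653 (mod 4321).

2653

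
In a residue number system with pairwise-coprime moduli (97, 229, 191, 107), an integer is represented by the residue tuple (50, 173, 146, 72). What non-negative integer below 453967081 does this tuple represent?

Combine the congruences pairwise.
From x ≡ 50 (mod 97) write x = 50 + 97t. Substituting into x ≡ 173 (mod 229) gives 97t ≡ 123 (mod 229), and since 97⁻¹ ≡ 85 (mod 229), t ≡ 150. Hence x ≡ 50 + 97·150 = 14600 (mod 22213).
From x ≡ 14600 (mod 22213) write x = 14600 + 22213t. Substituting into x ≡ 146 (mod 191) gives 22213t ≡ 62 (mod 191), and since 57⁻¹ ≡ 124 (mod 191), t ≡ 48. Hence x ≡ 14600 + 22213·48 = 1080824 (mod 4242683).
From x ≡ 1080824 (mod 4242683) write x = 1080824 + 4242683t. Substituting into x ≡ 72 (mod 107) gives 4242683t ≡ 55 (mod 107), and since 26⁻¹ ≡ 70 (mod 107), t ≡ 105. Hence x ≡ 1080824 + 4242683·105 = 446562539 (mod 453967081).

446562539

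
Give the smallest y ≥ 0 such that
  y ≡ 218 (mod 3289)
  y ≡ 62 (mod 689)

3507

gcd(3289, 689) = 13 and 13 | (62 − 218), so the pair is consistent; merging gives y ≡ 3507 (mod 174317), where 174317 = lcm(3289, 689).
The solution is unique modulo lcm(3289, 689) = 174317.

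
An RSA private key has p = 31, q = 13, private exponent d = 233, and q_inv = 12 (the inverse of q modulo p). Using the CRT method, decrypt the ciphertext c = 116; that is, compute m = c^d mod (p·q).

77

d_p = d mod (p−1) = 233 mod 30 = 23; d_q = d mod (q−1) = 5.
m₁ = c^(d_p) mod p: c ≡ 23 (mod 31), and 23^23 mod 31 = 15.
m₂ = c^(d_q) mod q: c ≡ 12 (mod 13), and 12^5 mod 13 = 12.
h = q_inv·(m₁ − m₂) mod p = 12·(15 − 12) mod 31 = 5.
m = m₂ + h·q = 12 + 5·13 = 77.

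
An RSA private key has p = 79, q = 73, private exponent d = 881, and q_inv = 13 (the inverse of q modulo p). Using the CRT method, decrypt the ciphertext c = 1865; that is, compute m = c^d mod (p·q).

d_p = d mod (p−1) = 881 mod 78 = 23; d_q = d mod (q−1) = 17.
m₁ = c^(d_p) mod p: c ≡ 48 (mod 79), and 48^23 mod 79 = 3.
m₂ = c^(d_q) mod q: c ≡ 40 (mod 73), and 40^17 mod 73 = 39.
h = q_inv·(m₁ − m₂) mod p = 13·(3 − 39) mod 79 = 6.
m = m₂ + h·q = 39 + 6·73 = 477.

477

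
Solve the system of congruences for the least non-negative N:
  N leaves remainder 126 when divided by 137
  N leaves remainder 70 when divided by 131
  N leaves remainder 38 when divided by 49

From N ≡ 126 (mod 137) write N = 126 + 137t. Substituting into N ≡ 70 (mod 131) gives 137t ≡ 75 (mod 131), and since 6⁻¹ ≡ 22 (mod 131), t ≡ 78. Hence N ≡ 126 + 137·78 = 10812 (mod 17947).
From N ≡ 10812 (mod 17947) write N = 10812 + 17947t. Substituting into N ≡ 38 (mod 49) gives 17947t ≡ 6 (mod 49), and since 13⁻¹ ≡ 34 (mod 49), t ≡ 8. Hence N ≡ 10812 + 17947·8 = 154388 (mod 879403).

154388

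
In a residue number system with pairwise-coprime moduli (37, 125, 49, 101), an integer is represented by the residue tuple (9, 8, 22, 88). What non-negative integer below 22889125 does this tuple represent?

From x ≡ 9 (mod 37) write x = 9 + 37t. Substituting into x ≡ 8 (mod 125) gives 37t ≡ 124 (mod 125), and since 37⁻¹ ≡ 98 (mod 125), t ≡ 27. Hence x ≡ 9 + 37·27 = 1008 (mod 4625).
From x ≡ 1008 (mod 4625) write x = 1008 + 4625t. Substituting into x ≡ 22 (mod 49) gives 4625t ≡ 43 (mod 49), and since 19⁻¹ ≡ 31 (mod 49), t ≡ 10. Hence x ≡ 1008 + 4625·10 = 47258 (mod 226625).
From x ≡ 47258 (mod 226625) write x = 47258 + 226625t. Substituting into x ≡ 88 (mod 101) gives 226625t ≡ 98 (mod 101), and since 82⁻¹ ≡ 85 (mod 101), t ≡ 48. Hence x ≡ 47258 + 226625·48 = 10925258 (mod 22889125).

10925258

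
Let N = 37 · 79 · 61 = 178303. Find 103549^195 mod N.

160685

Mod 37: 103549 ≡ 23; by Fermat, exponent reduces to 195 mod 36 = 15; 23^15 ≡ 31 (mod 37).
Mod 79: 103549 ≡ 59; by Fermat, exponent reduces to 195 mod 78 = 39; 59^39 ≡ 78 (mod 79).
Mod 61: 103549 ≡ 32; by Fermat, exponent reduces to 195 mod 60 = 15; 32^15 ≡ 11 (mod 61).
Combine by CRT: x ≡ 31 (mod 37), x ≡ 78 (mod 79), x ≡ 11 (mod 61) ⇒ x ≡ 160685 (mod 178303).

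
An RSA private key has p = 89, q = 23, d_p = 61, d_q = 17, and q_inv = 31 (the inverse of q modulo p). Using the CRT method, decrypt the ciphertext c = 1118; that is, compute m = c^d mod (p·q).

m₁ = c^(d_p) mod p: c ≡ 50 (mod 89), and 50^61 mod 89 = 22.
m₂ = c^(d_q) mod q: c ≡ 14 (mod 23), and 14^17 mod 23 = 20.
h = q_inv·(m₁ − m₂) mod p = 31·(22 − 20) mod 89 = 62.
m = m₂ + h·q = 20 + 62·23 = 1446.

1446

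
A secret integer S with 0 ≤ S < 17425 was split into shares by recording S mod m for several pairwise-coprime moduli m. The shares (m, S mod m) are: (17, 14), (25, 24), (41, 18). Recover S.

From S ≡ 14 (mod 17) write S = 14 + 17t. Substituting into S ≡ 24 (mod 25) gives 17t ≡ 10 (mod 25), and since 17⁻¹ ≡ 3 (mod 25), t ≡ 5. Hence S ≡ 14 + 17·5 = 99 (mod 425).
From S ≡ 99 (mod 425) write S = 99 + 425t. Substituting into S ≡ 18 (mod 41) gives 425t ≡ 1 (mod 41), and since 15⁻¹ ≡ 11 (mod 41), t ≡ 11. Hence S ≡ 99 + 425·11 = 4774 (mod 17425).

4774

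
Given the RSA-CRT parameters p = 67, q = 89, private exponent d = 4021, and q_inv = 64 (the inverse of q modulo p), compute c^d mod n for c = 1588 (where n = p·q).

d_p = d mod (p−1) = 4021 mod 66 = 61; d_q = d mod (q−1) = 61.
m₁ = c^(d_p) mod p: c ≡ 47 (mod 67), and 47^61 mod 67 = 36.
m₂ = c^(d_q) mod q: c ≡ 75 (mod 89), and 75^61 mod 89 = 48.
h = q_inv·(m₁ − m₂) mod p = 64·(36 − 48) mod 67 = 36.
m = m₂ + h·q = 48 + 36·89 = 3252.

3252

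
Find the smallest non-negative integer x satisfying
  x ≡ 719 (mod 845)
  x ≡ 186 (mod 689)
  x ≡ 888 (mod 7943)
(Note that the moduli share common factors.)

135919

Combine the congruences pairwise.
gcd(845, 689) = 13 and 13 | (186 − 719), so the pair is consistent; merging gives x ≡ 1564 (mod 44785), where 44785 = lcm(845, 689).
gcd(44785, 7943) = 169 and 169 | (888 − 1564), so the pair is consistent; merging gives x ≡ 135919 (mod 2104895), where 2104895 = lcm(44785, 7943).
The solution is unique modulo lcm(845, 689, 7943) = 2104895.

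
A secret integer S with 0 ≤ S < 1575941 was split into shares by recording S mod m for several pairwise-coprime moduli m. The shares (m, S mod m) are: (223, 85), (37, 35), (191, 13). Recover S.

1564876

From S ≡ 85 (mod 223) write S = 85 + 223t. Substituting into S ≡ 35 (mod 37) gives 223t ≡ 24 (mod 37), and since 1⁻¹ ≡ 1 (mod 37), t ≡ 24. Hence S ≡ 85 + 223·24 = 5437 (mod 8251).
From S ≡ 5437 (mod 8251) write S = 5437 + 8251t. Substituting into S ≡ 13 (mod 191) gives 8251t ≡ 115 (mod 191), and since 38⁻¹ ≡ 186 (mod 191), t ≡ 189. Hence S ≡ 5437 + 8251·189 = 1564876 (mod 1575941).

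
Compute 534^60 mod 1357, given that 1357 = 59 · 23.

Mod 59: 534 ≡ 3; by Fermat, exponent reduces to 60 mod 58 = 2; 3^2 ≡ 9 (mod 59).
Mod 23: 534 ≡ 5; by Fermat, exponent reduces to 60 mod 22 = 16; 5^16 ≡ 3 (mod 23).
Combine by CRT: x ≡ 9 (mod 59), x ≡ 3 (mod 23) ⇒ x ≡ 1130 (mod 1357).

1130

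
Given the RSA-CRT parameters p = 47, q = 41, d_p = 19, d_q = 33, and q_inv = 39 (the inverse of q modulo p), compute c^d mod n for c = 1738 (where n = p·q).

939

m₁ = c^(d_p) mod p: c ≡ 46 (mod 47), and 46^19 mod 47 = 46.
m₂ = c^(d_q) mod q: c ≡ 16 (mod 41), and 16^33 mod 41 = 37.
h = q_inv·(m₁ − m₂) mod p = 39·(46 − 37) mod 47 = 22.
m = m₂ + h·q = 37 + 22·41 = 939.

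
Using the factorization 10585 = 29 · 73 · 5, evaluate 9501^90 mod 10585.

Mod 29: 9501 ≡ 18; by Fermat, exponent reduces to 90 mod 28 = 6; 18^6 ≡ 9 (mod 29).
Mod 73: 9501 ≡ 11; by Fermat, exponent reduces to 90 mod 72 = 18; 11^18 ≡ 46 (mod 73).
Mod 5: 9501 ≡ 1; by Fermat, exponent reduces to 90 mod 4 = 2; 1^2 ≡ 1 (mod 5).
Combine by CRT: x ≡ 9 (mod 29), x ≡ 46 (mod 73), x ≡ 1 (mod 5) ⇒ x ≡ 7346 (mod 10585).

7346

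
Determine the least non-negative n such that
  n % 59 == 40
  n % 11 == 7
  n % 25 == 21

12371

The moduli are pairwise coprime; M = 59·11·25 = 16225.
M/59 = 275; 275 ≡ 39 (mod 59); 39·56 ≡ 1, so inverse 56.
M/11 = 1475; 1475 ≡ 1 (mod 11), inverse 1.
M/25 = 649; 649 ≡ 24 (mod 25); 24·24 ≡ 1, so inverse 24.
n ≡ 40·275·56 + 7·1475·1 + 21·649·24 = 953421.
953421 mod 16225 = 12371.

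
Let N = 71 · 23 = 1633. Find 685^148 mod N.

1567

Mod 71: 685 ≡ 46; by Fermat, exponent reduces to 148 mod 70 = 8; 46^8 ≡ 5 (mod 71).
Mod 23: 685 ≡ 18; by Fermat, exponent reduces to 148 mod 22 = 16; 18^16 ≡ 3 (mod 23).
Combine by CRT: x ≡ 5 (mod 71), x ≡ 3 (mod 23) ⇒ x ≡ 1567 (mod 1633).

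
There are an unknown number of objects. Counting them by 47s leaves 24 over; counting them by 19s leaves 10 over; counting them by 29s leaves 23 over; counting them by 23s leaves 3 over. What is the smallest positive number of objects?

469272

The moduli are pairwise coprime; M = 47·19·29·23 = 595631.
M/47 = 12673; 12673 ≡ 30 (mod 47); 30·11 ≡ 1, so inverse 11.
M/19 = 31349; 31349 ≡ 18 (mod 19); 18·18 ≡ 1, so inverse 18.
M/29 = 20539; 20539 ≡ 7 (mod 29); 7·25 ≡ 1, so inverse 25.
M/23 = 25897; 25897 ≡ 22 (mod 23); 22·22 ≡ 1, so inverse 22.
N ≡ 24·12673·11 + 10·31349·18 + 23·20539·25 + 3·25897·22 = 22507619.
22507619 mod 595631 = 469272.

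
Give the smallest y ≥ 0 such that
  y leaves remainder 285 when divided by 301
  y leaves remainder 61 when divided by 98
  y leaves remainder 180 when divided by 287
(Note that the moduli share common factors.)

Combine the congruences pairwise.
gcd(301, 98) = 7 and 7 | (61 − 285), so the pair is consistent; merging gives y ≡ 3295 (mod 4214), where 4214 = lcm(301, 98).
gcd(4214, 287) = 7 and 7 | (180 − 3295), so the pair is consistent; merging gives y ≡ 41221 (mod 172774), where 172774 = lcm(4214, 287).
The solution is unique modulo lcm(301, 98, 287) = 172774.

41221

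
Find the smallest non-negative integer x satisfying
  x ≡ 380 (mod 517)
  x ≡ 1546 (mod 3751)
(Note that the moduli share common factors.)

gcd(517, 3751) = 11 and 11 | (1546 − 380), so the pair is consistent; merging gives x ≡ 174092 (mod 176297), where 176297 = lcm(517, 3751).
The solution is unique modulo lcm(517, 3751) = 176297.

174092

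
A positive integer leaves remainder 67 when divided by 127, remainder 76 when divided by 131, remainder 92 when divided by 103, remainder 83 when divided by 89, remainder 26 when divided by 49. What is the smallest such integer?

3832245387

The moduli are pairwise coprime; M = 127·131·103·89·49 = 7473057571.
M/127 = 58842973; 58842973 ≡ 63 (mod 127); 63·125 ≡ 1, so inverse 125.
M/131 = 57046241; 57046241 ≡ 64 (mod 131); 64·43 ≡ 1, so inverse 43.
M/103 = 72553957; 72553957 ≡ 36 (mod 103); 36·83 ≡ 1, so inverse 83.
M/89 = 83966939; 83966939 ≡ 67 (mod 89); 67·4 ≡ 1, so inverse 4.
M/49 = 152511379; 152511379 ≡ 6 (mod 49); 6·41 ≡ 1, so inverse 41.
n ≡ 67·58842973·125 + 76·57046241·43 + 92·72553957·83 + 83·83966939·4 + 26·152511379·41 = 1423713183877.
1423713183877 mod 7473057571 = 3832245387.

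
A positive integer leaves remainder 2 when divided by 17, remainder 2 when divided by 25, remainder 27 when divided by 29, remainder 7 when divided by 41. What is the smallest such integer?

The moduli are pairwise coprime; N = 17·25·29·41 = 505325.
N/17 = 29725; 29725 ≡ 9 (mod 17); 9·2 ≡ 1, so inverse 2.
N/25 = 20213; 20213 ≡ 13 (mod 25); 13·2 ≡ 1, so inverse 2.
N/29 = 17425; 17425 ≡ 25 (mod 29); 25·7 ≡ 1, so inverse 7.
N/41 = 12325; 12325 ≡ 25 (mod 41); 25·23 ≡ 1, so inverse 23.
x ≡ 2·29725·2 + 2·20213·2 + 27·17425·7 + 7·12325·23 = 5477402.
5477402 mod 505325 = 424152.

424152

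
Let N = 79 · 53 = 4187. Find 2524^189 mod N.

1929

Mod 79: 2524 ≡ 75; by Fermat, exponent reduces to 189 mod 78 = 33; 75^33 ≡ 33 (mod 79).
Mod 53: 2524 ≡ 33; by Fermat, exponent reduces to 189 mod 52 = 33; 33^33 ≡ 21 (mod 53).
Combine by CRT: x ≡ 33 (mod 79), x ≡ 21 (mod 53) ⇒ x ≡ 1929 (mod 4187).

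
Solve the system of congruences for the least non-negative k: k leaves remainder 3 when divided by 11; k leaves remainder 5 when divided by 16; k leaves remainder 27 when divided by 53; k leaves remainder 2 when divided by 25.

151077

From k ≡ 3 (mod 11) write k = 3 + 11t. Substituting into k ≡ 5 (mod 16) gives 11t ≡ 2 (mod 16), and since 11⁻¹ ≡ 3 (mod 16), t ≡ 6. Hence k ≡ 3 + 11·6 = 69 (mod 176).
From k ≡ 69 (mod 176) write k = 69 + 176t. Substituting into k ≡ 27 (mod 53) gives 176t ≡ 11 (mod 53), and since 17⁻¹ ≡ 25 (mod 53), t ≡ 10. Hence k ≡ 69 + 176·10 = 1829 (mod 9328).
From k ≡ 1829 (mod 9328) write k = 1829 + 9328t. Substituting into k ≡ 2 (mod 25) gives 9328t ≡ 23 (mod 25), and since 3⁻¹ ≡ 17 (mod 25), t ≡ 16. Hence k ≡ 1829 + 9328·16 = 151077 (mod 233200).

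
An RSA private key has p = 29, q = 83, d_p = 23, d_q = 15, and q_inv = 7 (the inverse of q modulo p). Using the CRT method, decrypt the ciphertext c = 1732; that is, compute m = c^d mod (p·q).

421

m₁ = c^(d_p) mod p: c ≡ 21 (mod 29), and 21^23 mod 29 = 15.
m₂ = c^(d_q) mod q: c ≡ 72 (mod 83), and 72^15 mod 83 = 6.
h = q_inv·(m₁ − m₂) mod p = 7·(15 − 6) mod 29 = 5.
m = m₂ + h·q = 6 + 5·83 = 421.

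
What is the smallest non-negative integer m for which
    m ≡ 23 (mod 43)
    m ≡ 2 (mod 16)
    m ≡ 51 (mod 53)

Combine the congruences pairwise.
From m ≡ 23 (mod 43) write m = 23 + 43t. Substituting into m ≡ 2 (mod 16) gives 43t ≡ 11 (mod 16), and since 11⁻¹ ≡ 3 (mod 16), t ≡ 1. Hence m ≡ 23 + 43·1 = 66 (mod 688).
From m ≡ 66 (mod 688) write m = 66 + 688t. Substituting into m ≡ 51 (mod 53) gives 688t ≡ 38 (mod 53), and since 52⁻¹ ≡ 52 (mod 53), t ≡ 15. Hence m ≡ 66 + 688·15 = 10386 (mod 36464).

10386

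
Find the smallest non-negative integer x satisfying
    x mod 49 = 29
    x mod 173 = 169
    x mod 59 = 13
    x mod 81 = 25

The moduli are pairwise coprime; N = 49·173·59·81 = 40511583.
N/49 = 826767; 826767 ≡ 39 (mod 49); 39·44 ≡ 1, so inverse 44.
N/173 = 234171; 234171 ≡ 102 (mod 173); 102·134 ≡ 1, so inverse 134.
N/59 = 686637; 686637 ≡ 54 (mod 59); 54·47 ≡ 1, so inverse 47.
N/81 = 500143; 500143 ≡ 49 (mod 81); 49·43 ≡ 1, so inverse 43.
x ≡ 29·826767·44 + 169·234171·134 + 13·686637·47 + 25·500143·43 = 7315180090.
7315180090 mod 40511583 = 23095150.

23095150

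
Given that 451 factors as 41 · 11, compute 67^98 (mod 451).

Mod 41: 67 ≡ 26; by Fermat, exponent reduces to 98 mod 40 = 18; 26^18 ≡ 2 (mod 41).
Mod 11: 67 ≡ 1; by Fermat, exponent reduces to 98 mod 10 = 8; 1^8 ≡ 1 (mod 11).
Combine by CRT: x ≡ 2 (mod 41), x ≡ 1 (mod 11) ⇒ x ≡ 166 (mod 451).

166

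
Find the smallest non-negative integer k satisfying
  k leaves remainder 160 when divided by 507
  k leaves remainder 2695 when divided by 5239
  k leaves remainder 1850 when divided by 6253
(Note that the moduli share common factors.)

427054

gcd(507, 5239) = 169 and 169 | (2695 − 160), so the pair is consistent; merging gives k ≡ 2695 (mod 15717), where 15717 = lcm(507, 5239).
gcd(15717, 6253) = 169 and 169 | (1850 − 2695), so the pair is consistent; merging gives k ≡ 427054 (mod 581529), where 581529 = lcm(15717, 6253).
The solution is unique modulo lcm(507, 5239, 6253) = 581529.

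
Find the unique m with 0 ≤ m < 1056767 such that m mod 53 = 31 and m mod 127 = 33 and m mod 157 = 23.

432087

The moduli are pairwise coprime; N = 53·127·157 = 1056767.
N/53 = 19939; 19939 ≡ 11 (mod 53); 11·29 ≡ 1, so inverse 29.
N/127 = 8321; 8321 ≡ 66 (mod 127); 66·102 ≡ 1, so inverse 102.
N/157 = 6731; 6731 ≡ 137 (mod 157); 137·102 ≡ 1, so inverse 102.
m ≡ 31·19939·29 + 33·8321·102 + 23·6731·102 = 61724573.
61724573 mod 1056767 = 432087.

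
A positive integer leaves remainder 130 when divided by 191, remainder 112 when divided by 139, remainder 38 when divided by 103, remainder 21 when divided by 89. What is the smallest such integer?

Combine the congruences pairwise.
From k ≡ 130 (mod 191) write k = 130 + 191t. Substituting into k ≡ 112 (mod 139) gives 191t ≡ 121 (mod 139), and since 52⁻¹ ≡ 131 (mod 139), t ≡ 5. Hence k ≡ 130 + 191·5 = 1085 (mod 26549).
From k ≡ 1085 (mod 26549) write k = 1085 + 26549t. Substituting into k ≡ 38 (mod 103) gives 26549t ≡ 86 (mod 103), and since 78⁻¹ ≡ 70 (mod 103), t ≡ 46. Hence k ≡ 1085 + 26549·46 = 1222339 (mod 2734547).
From k ≡ 1222339 (mod 2734547) write k = 1222339 + 2734547t. Substituting into k ≡ 21 (mod 89) gives 2734547t ≡ 8 (mod 89), and since 22⁻¹ ≡ 85 (mod 89), t ≡ 57. Hence k ≡ 1222339 + 2734547·57 = 157091518 (mod 243374683).

157091518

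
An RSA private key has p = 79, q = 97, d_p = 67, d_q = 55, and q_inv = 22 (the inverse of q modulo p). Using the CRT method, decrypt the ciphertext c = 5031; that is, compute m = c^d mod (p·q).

m₁ = c^(d_p) mod p: c ≡ 54 (mod 79), and 54^67 mod 79 = 3.
m₂ = c^(d_q) mod q: c ≡ 84 (mod 97), and 84^55 mod 97 = 90.
h = q_inv·(m₁ − m₂) mod p = 22·(3 − 90) mod 79 = 61.
m = m₂ + h·q = 90 + 61·97 = 6007.

6007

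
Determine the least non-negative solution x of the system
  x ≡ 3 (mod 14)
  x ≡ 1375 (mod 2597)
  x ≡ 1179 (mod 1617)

120837

gcd(14, 2597) = 7 and 7 | (1375 − 3), so the pair is consistent; merging gives x ≡ 1375 (mod 5194), where 5194 = lcm(14, 2597).
gcd(5194, 1617) = 49 and 49 | (1179 − 1375), so the pair is consistent; merging gives x ≡ 120837 (mod 171402), where 171402 = lcm(5194, 1617).
The solution is unique modulo lcm(14, 2597, 1617) = 171402.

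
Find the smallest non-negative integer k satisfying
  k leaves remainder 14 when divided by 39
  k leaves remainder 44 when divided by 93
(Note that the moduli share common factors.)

gcd(39, 93) = 3 and 3 | (44 − 14), so the pair is consistent; merging gives k ≡ 1067 (mod 1209), where 1209 = lcm(39, 93).
The solution is unique modulo lcm(39, 93) = 1209.

1067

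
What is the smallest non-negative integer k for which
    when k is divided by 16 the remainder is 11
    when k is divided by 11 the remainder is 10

From k ≡ 11 (mod 16) write k = 11 + 16t. Substituting into k ≡ 10 (mod 11) gives 16t ≡ 10 (mod 11), and since 5⁻¹ ≡ 9 (mod 11), t ≡ 2. Hence k ≡ 11 + 16·2 = 43 (mod 176).

43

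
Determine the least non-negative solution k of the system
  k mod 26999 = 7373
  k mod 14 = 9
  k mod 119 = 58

Combine the congruences pairwise.
gcd(26999, 14) = 7 and 7 | (9 − 7373), so the pair is consistent; merging gives k ≡ 7373 (mod 53998), where 53998 = lcm(26999, 14).
gcd(53998, 119) = 7 and 7 | (58 − 7373), so the pair is consistent; merging gives k ≡ 115369 (mod 917966), where 917966 = lcm(53998, 119).
The solution is unique modulo lcm(26999, 14, 119) = 917966.

115369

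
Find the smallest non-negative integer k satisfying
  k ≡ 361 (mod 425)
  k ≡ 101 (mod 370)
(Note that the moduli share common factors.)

gcd(425, 370) = 5 and 5 | (101 − 361), so the pair is consistent; merging gives k ≡ 1211 (mod 31450), where 31450 = lcm(425, 370).
The solution is unique modulo lcm(425, 370) = 31450.

1211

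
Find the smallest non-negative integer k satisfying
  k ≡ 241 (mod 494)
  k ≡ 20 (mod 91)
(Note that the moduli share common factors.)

Combine the congruences pairwise.
gcd(494, 91) = 13 and 13 | (20 − 241), so the pair is consistent; merging gives k ≡ 3205 (mod 3458), where 3458 = lcm(494, 91).
The solution is unique modulo lcm(494, 91) = 3458.

3205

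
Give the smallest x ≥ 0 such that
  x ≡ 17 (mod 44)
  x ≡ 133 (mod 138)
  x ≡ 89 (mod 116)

31873

gcd(44, 138) = 2 and 2 | (133 − 17), so the pair is consistent; merging gives x ≡ 1513 (mod 3036), where 3036 = lcm(44, 138).
gcd(3036, 116) = 4 and 4 | (89 − 1513), so the pair is consistent; merging gives x ≡ 31873 (mod 88044), where 88044 = lcm(3036, 116).
The solution is unique modulo lcm(44, 138, 116) = 88044.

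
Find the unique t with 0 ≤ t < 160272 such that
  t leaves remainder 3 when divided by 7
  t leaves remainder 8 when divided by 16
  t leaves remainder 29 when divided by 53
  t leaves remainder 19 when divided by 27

159400

The moduli are pairwise coprime; N = 7·16·53·27 = 160272.
N/7 = 22896; 22896 ≡ 6 (mod 7); 6·6 ≡ 1, so inverse 6.
N/16 = 10017; 10017 ≡ 1 (mod 16), inverse 1.
N/53 = 3024; 3024 ≡ 3 (mod 53); 3·18 ≡ 1, so inverse 18.
N/27 = 5936; 5936 ≡ 23 (mod 27); 23·20 ≡ 1, so inverse 20.
t ≡ 3·22896·6 + 8·10017·1 + 29·3024·18 + 19·5936·20 = 4326472.
4326472 mod 160272 = 159400.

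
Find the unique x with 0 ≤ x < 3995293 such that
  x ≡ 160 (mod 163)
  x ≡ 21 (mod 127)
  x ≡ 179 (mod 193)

The moduli are pairwise coprime; N = 163·127·193 = 3995293.
N/163 = 24511; 24511 ≡ 61 (mod 163); 61·155 ≡ 1, so inverse 155.
N/127 = 31459; 31459 ≡ 90 (mod 127); 90·24 ≡ 1, so inverse 24.
N/193 = 20701; 20701 ≡ 50 (mod 193); 50·166 ≡ 1, so inverse 166.
x ≡ 160·24511·155 + 21·31459·24 + 179·20701·166 = 1238837650.
1238837650 mod 3995293 = 296820.

296820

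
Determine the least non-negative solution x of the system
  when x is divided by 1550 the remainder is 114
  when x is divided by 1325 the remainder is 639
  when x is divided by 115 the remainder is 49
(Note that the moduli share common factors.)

1181214

gcd(1550, 1325) = 25 and 25 | (639 − 114), so the pair is consistent; merging gives x ≡ 31114 (mod 82150), where 82150 = lcm(1550, 1325).
gcd(82150, 115) = 5 and 5 | (49 − 31114), so the pair is consistent; merging gives x ≡ 1181214 (mod 1889450), where 1889450 = lcm(82150, 115).
The solution is unique modulo lcm(1550, 1325, 115) = 1889450.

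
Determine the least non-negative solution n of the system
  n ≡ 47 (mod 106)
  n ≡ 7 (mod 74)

895

gcd(106, 74) = 2 and 2 | (7 − 47), so the pair is consistent; merging gives n ≡ 895 (mod 3922), where 3922 = lcm(106, 74).
The solution is unique modulo lcm(106, 74) = 3922.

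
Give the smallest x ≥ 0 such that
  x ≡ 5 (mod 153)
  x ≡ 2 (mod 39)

Combine the congruences pairwise.
gcd(153, 39) = 3 and 3 | (2 − 5), so the pair is consistent; merging gives x ≡ 158 (mod 1989), where 1989 = lcm(153, 39).
The solution is unique modulo lcm(153, 39) = 1989.

158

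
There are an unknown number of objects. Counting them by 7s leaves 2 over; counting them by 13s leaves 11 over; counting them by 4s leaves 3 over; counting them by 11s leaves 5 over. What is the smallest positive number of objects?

2403

Combine the congruences pairwise.
From N ≡ 2 (mod 7) write N = 2 + 7t. Substituting into N ≡ 11 (mod 13) gives 7t ≡ 9 (mod 13), and since 7⁻¹ ≡ 2 (mod 13), t ≡ 5. Hence N ≡ 2 + 7·5 = 37 (mod 91).
From N ≡ 37 (mod 91) write N = 37 + 91t. Substituting into N ≡ 3 (mod 4) gives 91t ≡ 2 (mod 4), and since 3⁻¹ ≡ 3 (mod 4), t ≡ 2. Hence N ≡ 37 + 91·2 = 219 (mod 364).
From N ≡ 219 (mod 364) write N = 219 + 364t. Substituting into N ≡ 5 (mod 11) gives 364t ≡ 6 (mod 11), and since 1⁻¹ ≡ 1 (mod 11), t ≡ 6. Hence N ≡ 219 + 364·6 = 2403 (mod 4004).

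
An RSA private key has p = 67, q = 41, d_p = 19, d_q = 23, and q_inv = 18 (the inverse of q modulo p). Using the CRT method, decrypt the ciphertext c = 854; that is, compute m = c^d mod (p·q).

2188

m₁ = c^(d_p) mod p: c ≡ 50 (mod 67), and 50^19 mod 67 = 44.
m₂ = c^(d_q) mod q: c ≡ 34 (mod 41), and 34^23 mod 41 = 15.
h = q_inv·(m₁ − m₂) mod p = 18·(44 − 15) mod 67 = 53.
m = m₂ + h·q = 15 + 53·41 = 2188.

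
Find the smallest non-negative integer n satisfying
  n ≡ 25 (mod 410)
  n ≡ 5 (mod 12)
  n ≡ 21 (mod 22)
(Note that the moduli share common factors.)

20525

gcd(410, 12) = 2 and 2 | (5 − 25), so the pair is consistent; merging gives n ≡ 845 (mod 2460), where 2460 = lcm(410, 12).
gcd(2460, 22) = 2 and 2 | (21 − 845), so the pair is consistent; merging gives n ≡ 20525 (mod 27060), where 27060 = lcm(2460, 22).
The solution is unique modulo lcm(410, 12, 22) = 27060.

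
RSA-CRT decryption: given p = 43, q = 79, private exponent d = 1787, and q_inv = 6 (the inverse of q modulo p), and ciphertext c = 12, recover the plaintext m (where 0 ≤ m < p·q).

2823

d_p = d mod (p−1) = 1787 mod 42 = 23; d_q = d mod (q−1) = 71.
m₁ = c^(d_p) mod p: c ≡ 12 (mod 43), and 12^23 mod 43 = 28.
m₂ = c^(d_q) mod q: c ≡ 12 (mod 79), and 12^71 mod 79 = 58.
h = q_inv·(m₁ − m₂) mod p = 6·(28 − 58) mod 43 = 35.
m = m₂ + h·q = 58 + 35·79 = 2823.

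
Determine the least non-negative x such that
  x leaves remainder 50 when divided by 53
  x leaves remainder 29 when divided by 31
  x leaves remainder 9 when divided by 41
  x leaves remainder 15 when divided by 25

119565

From x ≡ 50 (mod 53) write x = 50 + 53t. Substituting into x ≡ 29 (mod 31) gives 53t ≡ 10 (mod 31), and since 22⁻¹ ≡ 24 (mod 31), t ≡ 23. Hence x ≡ 50 + 53·23 = 1269 (mod 1643).
From x ≡ 1269 (mod 1643) write x = 1269 + 1643t. Substituting into x ≡ 9 (mod 41) gives 1643t ≡ 11 (mod 41), and since 3⁻¹ ≡ 14 (mod 41), t ≡ 31. Hence x ≡ 1269 + 1643·31 = 52202 (mod 67363).
From x ≡ 52202 (mod 67363) write x = 52202 + 67363t. Substituting into x ≡ 15 (mod 25) gives 67363t ≡ 13 (mod 25), and since 13⁻¹ ≡ 2 (mod 25), t ≡ 1. Hence x ≡ 52202 + 67363·1 = 119565 (mod 1684075).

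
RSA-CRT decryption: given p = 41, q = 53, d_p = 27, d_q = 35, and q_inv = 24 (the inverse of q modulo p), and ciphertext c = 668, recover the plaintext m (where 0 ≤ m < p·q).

224

m₁ = c^(d_p) mod p: c ≡ 12 (mod 41), and 12^27 mod 41 = 19.
m₂ = c^(d_q) mod q: c ≡ 32 (mod 53), and 32^35 mod 53 = 12.
h = q_inv·(m₁ − m₂) mod p = 24·(19 − 12) mod 41 = 4.
m = m₂ + h·q = 12 + 4·53 = 224.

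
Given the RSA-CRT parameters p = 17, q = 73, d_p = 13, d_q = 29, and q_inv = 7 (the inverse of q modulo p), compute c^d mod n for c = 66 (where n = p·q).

m₁ = c^(d_p) mod p: c ≡ 15 (mod 17), and 15^13 mod 17 = 2.
m₂ = c^(d_q) mod q: c ≡ 66 (mod 73), and 66^29 mod 73 = 56.
h = q_inv·(m₁ − m₂) mod p = 7·(2 − 56) mod 17 = 13.
m = m₂ + h·q = 56 + 13·73 = 1005.

1005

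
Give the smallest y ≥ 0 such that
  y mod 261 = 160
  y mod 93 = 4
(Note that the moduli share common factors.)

gcd(261, 93) = 3 and 3 | (4 − 160), so the pair is consistent; merging gives y ≡ 5119 (mod 8091), where 8091 = lcm(261, 93).
The solution is unique modulo lcm(261, 93) = 8091.

5119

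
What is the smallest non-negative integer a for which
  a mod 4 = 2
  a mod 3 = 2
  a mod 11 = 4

26

The moduli are pairwise coprime; N = 4·3·11 = 132.
N/4 = 33; 33 ≡ 1 (mod 4), inverse 1.
N/3 = 44; 44 ≡ 2 (mod 3); 2·2 ≡ 1, so inverse 2.
N/11 = 12; 12 ≡ 1 (mod 11), inverse 1.
a ≡ 2·33·1 + 2·44·2 + 4·12·1 = 290.
290 mod 132 = 26.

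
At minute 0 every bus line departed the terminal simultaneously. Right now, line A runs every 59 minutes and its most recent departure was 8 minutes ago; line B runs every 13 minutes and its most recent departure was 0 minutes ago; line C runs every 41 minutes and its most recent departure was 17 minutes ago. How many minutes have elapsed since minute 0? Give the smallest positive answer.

From t ≡ 8 (mod 59) write t = 8 + 59s. Substituting into t ≡ 0 (mod 13) gives 59s ≡ 5 (mod 13), and since 7⁻¹ ≡ 2 (mod 13), s ≡ 10. Hence t ≡ 8 + 59·10 = 598 (mod 767).
From t ≡ 598 (mod 767) write t = 598 + 767s. Substituting into t ≡ 17 (mod 41) gives 767s ≡ 34 (mod 41), and since 29⁻¹ ≡ 17 (mod 41), s ≡ 4. Hence t ≡ 598 + 767·4 = 3666 (mod 31447).

3666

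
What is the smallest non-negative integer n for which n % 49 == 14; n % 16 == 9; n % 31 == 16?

From n ≡ 14 (mod 49) write n = 14 + 49t. Substituting into n ≡ 9 (mod 16) gives 49t ≡ 11 (mod 16), and since 1⁻¹ ≡ 1 (mod 16), t ≡ 11. Hence n ≡ 14 + 49·11 = 553 (mod 784).
From n ≡ 553 (mod 784) write n = 553 + 784t. Substituting into n ≡ 16 (mod 31) gives 784t ≡ 21 (mod 31), and since 9⁻¹ ≡ 7 (mod 31), t ≡ 23. Hence n ≡ 553 + 784·23 = 18585 (mod 24304).

18585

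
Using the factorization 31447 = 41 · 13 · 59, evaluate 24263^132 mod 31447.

10661

Mod 41: 24263 ≡ 32; by Fermat, exponent reduces to 132 mod 40 = 12; 32^12 ≡ 1 (mod 41).
Mod 13: 24263 ≡ 5; since 12 | 132, by Fermat 5^132 ≡ 1 (mod 13).
Mod 59: 24263 ≡ 14; by Fermat, exponent reduces to 132 mod 58 = 16; 14^16 ≡ 41 (mod 59).
Combine by CRT: x ≡ 1 (mod 41), x ≡ 1 (mod 13), x ≡ 41 (mod 59) ⇒ x ≡ 10661 (mod 31447).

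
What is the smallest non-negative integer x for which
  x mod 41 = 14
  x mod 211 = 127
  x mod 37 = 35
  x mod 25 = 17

6676167

The moduli are pairwise coprime; N = 41·211·37·25 = 8002175.
N/41 = 195175; 195175 ≡ 15 (mod 41); 15·11 ≡ 1, so inverse 11.
N/211 = 37925; 37925 ≡ 156 (mod 211); 156·23 ≡ 1, so inverse 23.
N/37 = 216275; 216275 ≡ 10 (mod 37); 10·26 ≡ 1, so inverse 26.
N/25 = 320087; 320087 ≡ 12 (mod 25); 12·23 ≡ 1, so inverse 23.
x ≡ 14·195175·11 + 127·37925·23 + 35·216275·26 + 17·320087·23 = 462800142.
462800142 mod 8002175 = 6676167.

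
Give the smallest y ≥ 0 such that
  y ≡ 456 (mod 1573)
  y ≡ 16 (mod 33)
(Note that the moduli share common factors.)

gcd(1573, 33) = 11 and 11 | (16 − 456), so the pair is consistent; merging gives y ≡ 2029 (mod 4719), where 4719 = lcm(1573, 33).
The solution is unique modulo lcm(1573, 33) = 4719.

2029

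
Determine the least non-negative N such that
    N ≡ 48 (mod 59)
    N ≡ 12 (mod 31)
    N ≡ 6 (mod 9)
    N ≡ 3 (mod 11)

105009

The moduli are pairwise coprime; M = 59·31·9·11 = 181071.
M/59 = 3069; 3069 ≡ 1 (mod 59), inverse 1.
M/31 = 5841; 5841 ≡ 13 (mod 31); 13·12 ≡ 1, so inverse 12.
M/9 = 20119; 20119 ≡ 4 (mod 9); 4·7 ≡ 1, so inverse 7.
M/11 = 16461; 16461 ≡ 5 (mod 11); 5·9 ≡ 1, so inverse 9.
N ≡ 48·3069·1 + 12·5841·12 + 6·20119·7 + 3·16461·9 = 2277861.
2277861 mod 181071 = 105009.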